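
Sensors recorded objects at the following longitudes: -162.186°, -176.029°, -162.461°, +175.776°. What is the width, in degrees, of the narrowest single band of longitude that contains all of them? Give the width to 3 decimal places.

Sort the longitudes: -176.029°, -162.461°, -162.186°, +175.776°.
Eastward gaps between consecutive values (wrapping around): 13.568°, 0.275°, 337.962°, 8.195°.
Largest gap = 337.962° ⇒ minimal covering band is its complement: 360° − 337.962° = 22.038°.
Band runs from +175.776° eastward to -162.186°, crossing the antimeridian.

22.038°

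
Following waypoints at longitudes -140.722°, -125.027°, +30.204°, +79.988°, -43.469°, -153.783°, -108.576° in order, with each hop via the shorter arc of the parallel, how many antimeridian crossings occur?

0

Leg 1: -140.722° → -125.027°, shortest Δλ = 15.695° (east) — does not cross 180°.
Leg 2: -125.027° → +30.204°, shortest Δλ = 155.231° (east) — does not cross 180°.
Leg 3: +30.204° → +79.988°, shortest Δλ = 49.784° (east) — does not cross 180°.
Leg 4: +79.988° → -43.469°, shortest Δλ = -123.457° (west) — does not cross 180°.
Leg 5: -43.469° → -153.783°, shortest Δλ = -110.314° (west) — does not cross 180°.
Leg 6: -153.783° → -108.576°, shortest Δλ = 45.207° (east) — does not cross 180°.
Total crossings: 0.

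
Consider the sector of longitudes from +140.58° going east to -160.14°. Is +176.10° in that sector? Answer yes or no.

Band width going east from +140.58° to -160.14°: ((-160.14 − 140.58) mod 360) = 59.28°.
Offset of +176.10° east of the west edge: ((176.10 − 140.58) mod 360) = 35.52°.
35.52° ≤ 59.28° ⇒ inside.

Yes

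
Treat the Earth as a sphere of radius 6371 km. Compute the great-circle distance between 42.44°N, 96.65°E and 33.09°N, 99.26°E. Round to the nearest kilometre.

1065 km

Δλ = 99.26 − 96.65 = 2.61°.
Δφ = 33.09 − 42.44 = -9.35°.
a = sin²(Δφ/2) + cos φ₁ · cos φ₂ · sin²(Δλ/2) = 0.006964.
c = 2·atan2(√a, √(1−a)) = 0.16709 rad → d = 6371·c ≈ 1064.53 km.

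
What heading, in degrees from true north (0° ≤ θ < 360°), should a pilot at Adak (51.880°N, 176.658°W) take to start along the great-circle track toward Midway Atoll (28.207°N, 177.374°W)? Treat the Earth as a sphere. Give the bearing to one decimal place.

Δλ = -177.374 − -176.658 = -0.716°.
θ = atan2( sin Δλ · cos φ₂ , cos φ₁ · sin φ₂ − sin φ₁ · cos φ₂ · cos Δλ )
  = atan2(-0.01101, -0.40146) = -178.429° → normalised to [0°, 360°): 181.571°.

181.6°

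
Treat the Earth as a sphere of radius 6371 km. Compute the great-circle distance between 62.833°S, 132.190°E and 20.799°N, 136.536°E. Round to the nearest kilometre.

Δλ = 136.536 − 132.190 = 4.346°.
Δφ = 20.799 − -62.833 = 83.632°.
a = sin²(Δφ/2) + cos φ₁ · cos φ₂ · sin²(Δλ/2) = 0.445157.
c = 2·atan2(√a, √(1−a)) = 1.46089 rad → d = 6371·c ≈ 9307.32 km.

9307 km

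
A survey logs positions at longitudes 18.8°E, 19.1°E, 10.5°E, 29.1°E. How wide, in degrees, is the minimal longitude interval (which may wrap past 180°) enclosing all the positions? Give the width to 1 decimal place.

Sort the longitudes: +10.5°, +18.8°, +19.1°, +29.1°.
Eastward gaps between consecutive values (wrapping around): 8.3°, 0.3°, 10.0°, 341.4°.
Largest gap = 341.4° ⇒ minimal covering band is its complement: 360° − 341.4° = 18.6°.
Band runs from +10.5° eastward to +29.1°.

18.6°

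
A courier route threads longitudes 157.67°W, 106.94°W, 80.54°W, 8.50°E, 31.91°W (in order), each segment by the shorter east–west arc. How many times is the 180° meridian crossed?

Leg 1: -157.67° → -106.94°, shortest Δλ = 50.73° (east) — does not cross 180°.
Leg 2: -106.94° → -80.54°, shortest Δλ = 26.4° (east) — does not cross 180°.
Leg 3: -80.54° → +8.50°, shortest Δλ = 89.04° (east) — does not cross 180°.
Leg 4: +8.50° → -31.91°, shortest Δλ = -40.41° (west) — does not cross 180°.
Total crossings: 0.

0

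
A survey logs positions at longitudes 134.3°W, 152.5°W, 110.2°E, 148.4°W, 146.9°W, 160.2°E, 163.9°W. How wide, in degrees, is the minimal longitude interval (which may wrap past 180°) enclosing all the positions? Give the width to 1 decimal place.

115.5°

Sort the longitudes: -163.9°, -152.5°, -148.4°, -146.9°, -134.3°, +110.2°, +160.2°.
Eastward gaps between consecutive values (wrapping around): 11.4°, 4.1°, 1.5°, 12.6°, 244.5°, 50.0°, 35.9°.
Largest gap = 244.5° ⇒ minimal covering band is its complement: 360° − 244.5° = 115.5°.
Band runs from +110.2° eastward to -134.3°, crossing the antimeridian.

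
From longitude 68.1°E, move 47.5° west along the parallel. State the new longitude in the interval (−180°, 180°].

Start at +68.1°; shift −47.5° → +20.6°.
+20.6° already lies in (−180°, 180°].

20.6°E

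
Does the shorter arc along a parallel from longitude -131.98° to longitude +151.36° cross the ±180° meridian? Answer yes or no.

Naïve |151.36 − -131.98| = 283.34° > 180°, so the shorter arc goes the other way round — across 180°.
Signed shortest Δλ = ((151.36 − -131.98 + 180) mod 360) − 180 = -76.66°.
Going west by 76.66° from -131.98° passes through 180° before reaching +151.36°.

Yes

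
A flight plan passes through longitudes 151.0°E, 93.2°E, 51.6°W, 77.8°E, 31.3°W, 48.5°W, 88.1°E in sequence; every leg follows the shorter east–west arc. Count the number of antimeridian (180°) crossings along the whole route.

0

Leg 1: +151.0° → +93.2°, shortest Δλ = -57.8° (west) — does not cross 180°.
Leg 2: +93.2° → -51.6°, shortest Δλ = -144.8° (west) — does not cross 180°.
Leg 3: -51.6° → +77.8°, shortest Δλ = 129.4° (east) — does not cross 180°.
Leg 4: +77.8° → -31.3°, shortest Δλ = -109.1° (west) — does not cross 180°.
Leg 5: -31.3° → -48.5°, shortest Δλ = -17.2° (west) — does not cross 180°.
Leg 6: -48.5° → +88.1°, shortest Δλ = 136.6° (east) — does not cross 180°.
Total crossings: 0.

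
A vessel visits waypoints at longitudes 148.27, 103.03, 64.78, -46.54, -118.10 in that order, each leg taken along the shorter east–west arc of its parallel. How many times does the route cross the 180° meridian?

Leg 1: +148.27° → +103.03°, shortest Δλ = -45.24° (west) — does not cross 180°.
Leg 2: +103.03° → +64.78°, shortest Δλ = -38.25° (west) — does not cross 180°.
Leg 3: +64.78° → -46.54°, shortest Δλ = -111.32° (west) — does not cross 180°.
Leg 4: -46.54° → -118.10°, shortest Δλ = -71.56° (west) — does not cross 180°.
Total crossings: 0.

0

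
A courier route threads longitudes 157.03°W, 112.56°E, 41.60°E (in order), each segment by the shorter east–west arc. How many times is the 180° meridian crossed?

1

Leg 1: -157.03° → +112.56°, shortest Δλ = -90.41° (west) — crosses 180°.
Leg 2: +112.56° → +41.60°, shortest Δλ = -70.96° (west) — does not cross 180°.
Total crossings: 1.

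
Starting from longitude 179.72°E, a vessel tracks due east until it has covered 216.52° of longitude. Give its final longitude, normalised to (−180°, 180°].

Start at +179.72°; shift +216.52° → +396.24°.
+396.24° lies outside (−180°, 180°]; subtract 360° → +36.24°.

36.24°E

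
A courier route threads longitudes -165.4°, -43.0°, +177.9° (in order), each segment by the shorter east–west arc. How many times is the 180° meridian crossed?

1

Leg 1: -165.4° → -43.0°, shortest Δλ = 122.4° (east) — does not cross 180°.
Leg 2: -43.0° → +177.9°, shortest Δλ = -139.1° (west) — crosses 180°.
Total crossings: 1.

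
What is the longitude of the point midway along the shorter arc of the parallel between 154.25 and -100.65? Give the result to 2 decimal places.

-153.20°

Signed shortest Δλ from +154.25° to -100.65° is +105.10°.
Midpoint longitude = +154.25° + (+105.10°)/2 = +154.25° + 52.55° = +206.80°.
Normalise into (−180°, 180°]: -153.20°.
(The naïve average (+154.25 + -100.65)/2 = 26.8° is on the wrong side of the globe.)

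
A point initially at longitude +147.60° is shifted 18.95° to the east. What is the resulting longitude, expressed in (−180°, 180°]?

+166.55°

Start at +147.60°; shift +18.95° → +166.55°.
+166.55° already lies in (−180°, 180°].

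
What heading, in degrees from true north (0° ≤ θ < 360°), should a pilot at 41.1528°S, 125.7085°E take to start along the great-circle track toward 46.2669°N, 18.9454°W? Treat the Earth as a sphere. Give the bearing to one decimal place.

Δλ = -18.9454 − 125.7085 = -144.6539°.
θ = atan2( sin Δλ · cos φ₂ , cos φ₁ · sin φ₂ − sin φ₁ · cos φ₂ · cos Δλ )
  = atan2(-0.39993, 0.17299) = -66.608° → normalised to [0°, 360°): 293.392°.

293.4°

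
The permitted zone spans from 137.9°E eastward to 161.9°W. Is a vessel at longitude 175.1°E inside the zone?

Yes

Band width going east from +137.9° to -161.9°: ((-161.9 − 137.9) mod 360) = 60.2°.
Offset of +175.1° east of the west edge: ((175.1 − 137.9) mod 360) = 37.2°.
37.2° ≤ 60.2° ⇒ inside.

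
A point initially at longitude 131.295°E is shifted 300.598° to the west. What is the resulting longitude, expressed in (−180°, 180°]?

169.303°W

Start at +131.295°; shift −300.598° → -169.303°.
-169.303° already lies in (−180°, 180°].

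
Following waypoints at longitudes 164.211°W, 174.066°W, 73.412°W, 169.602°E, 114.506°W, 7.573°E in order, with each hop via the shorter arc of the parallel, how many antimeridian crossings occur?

2

Leg 1: -164.211° → -174.066°, shortest Δλ = -9.855° (west) — does not cross 180°.
Leg 2: -174.066° → -73.412°, shortest Δλ = 100.654° (east) — does not cross 180°.
Leg 3: -73.412° → +169.602°, shortest Δλ = -116.986° (west) — crosses 180°.
Leg 4: +169.602° → -114.506°, shortest Δλ = 75.892° (east) — crosses 180°.
Leg 5: -114.506° → +7.573°, shortest Δλ = 122.079° (east) — does not cross 180°.
Total crossings: 2.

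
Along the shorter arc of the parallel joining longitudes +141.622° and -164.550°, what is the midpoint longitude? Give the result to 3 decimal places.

Signed shortest Δλ from +141.622° to -164.550° is +53.828°.
Midpoint longitude = +141.622° + (+53.828°)/2 = +141.622° + 26.914° = +168.536°.
(The naïve average (+141.622 + -164.550)/2 = -11.464° is on the wrong side of the globe.)

+168.536°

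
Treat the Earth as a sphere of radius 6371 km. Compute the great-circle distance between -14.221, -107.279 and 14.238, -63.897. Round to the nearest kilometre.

Δλ = -63.897 − -107.279 = 43.382°.
Δφ = 14.238 − -14.221 = 28.459°.
a = sin²(Δφ/2) + cos φ₁ · cos φ₂ · sin²(Δλ/2) = 0.188772.
c = 2·atan2(√a, √(1−a)) = 0.89892 rad → d = 6371·c ≈ 5727.01 km.

5727 km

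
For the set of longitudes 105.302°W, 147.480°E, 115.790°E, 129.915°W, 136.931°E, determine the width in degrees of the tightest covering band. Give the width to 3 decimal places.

Sort the longitudes: -129.915°, -105.302°, +115.790°, +136.931°, +147.480°.
Eastward gaps between consecutive values (wrapping around): 24.613°, 221.092°, 21.141°, 10.549°, 82.605°.
Largest gap = 221.092° ⇒ minimal covering band is its complement: 360° − 221.092° = 138.908°.
Band runs from +115.790° eastward to -105.302°, crossing the antimeridian.

138.908°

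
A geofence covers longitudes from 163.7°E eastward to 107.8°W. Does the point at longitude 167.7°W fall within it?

Band width going east from +163.7° to -107.8°: ((-107.8 − 163.7) mod 360) = 88.5°.
Offset of -167.7° east of the west edge: ((-167.7 − 163.7) mod 360) = 28.6°.
28.6° ≤ 88.5° ⇒ inside.

Yes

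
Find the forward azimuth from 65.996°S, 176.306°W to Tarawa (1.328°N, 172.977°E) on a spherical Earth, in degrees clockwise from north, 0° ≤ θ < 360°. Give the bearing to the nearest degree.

348°

Δλ = 172.977 − -176.306 = 349.283°; wrapped into (−180°, 180°]: -10.717°.
θ = atan2( sin Δλ · cos φ₂ , cos φ₁ · sin φ₂ − sin φ₁ · cos φ₂ · cos Δλ )
  = atan2(-0.18591, 0.90677) = -11.586° → normalised to [0°, 360°): 348.414°.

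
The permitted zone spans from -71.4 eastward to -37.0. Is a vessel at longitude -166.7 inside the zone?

Band width going east from -71.4° to -37.0°: ((-37.0 − -71.4) mod 360) = 34.4°.
Offset of -166.7° east of the west edge: ((-166.7 − -71.4) mod 360) = 264.7°.
264.7° > 34.4° ⇒ outside.

No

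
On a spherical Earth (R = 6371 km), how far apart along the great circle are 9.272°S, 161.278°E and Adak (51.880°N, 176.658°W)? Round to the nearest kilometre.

7120 km

Δλ = -176.658 − 161.278 = -337.936°; wrapped into (−180°, 180°]: 22.064°.
Δφ = 51.880 − -9.272 = 61.152°.
a = sin²(Δφ/2) + cos φ₁ · cos φ₂ · sin²(Δλ/2) = 0.281065.
c = 2·atan2(√a, √(1−a)) = 1.11757 rad → d = 6371·c ≈ 7120.03 km.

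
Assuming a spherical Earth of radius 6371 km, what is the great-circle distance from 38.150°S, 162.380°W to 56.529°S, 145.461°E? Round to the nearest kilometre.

4294 km

Δλ = 145.461 − -162.380 = 307.841°; wrapped into (−180°, 180°]: -52.159°.
Δφ = -56.529 − -38.150 = -18.379°.
a = sin²(Δφ/2) + cos φ₁ · cos φ₂ · sin²(Δλ/2) = 0.109324.
c = 2·atan2(√a, √(1−a)) = 0.67397 rad → d = 6371·c ≈ 4293.85 km.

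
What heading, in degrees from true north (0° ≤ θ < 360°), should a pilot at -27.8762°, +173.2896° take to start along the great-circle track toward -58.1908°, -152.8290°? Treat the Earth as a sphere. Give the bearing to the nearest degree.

Δλ = -152.8290 − 173.2896 = -326.1186°; wrapped into (−180°, 180°]: 33.8814°.
θ = atan2( sin Δλ · cos φ₂ , cos φ₁ · sin φ₂ − sin φ₁ · cos φ₂ · cos Δλ )
  = atan2(0.29384, -0.54660) = 151.738° → normalised to [0°, 360°): 151.738°.

152°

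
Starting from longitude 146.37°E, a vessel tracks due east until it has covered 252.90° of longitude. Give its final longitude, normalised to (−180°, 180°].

Start at +146.37°; shift +252.90° → +399.27°.
+399.27° lies outside (−180°, 180°]; subtract 360° → +39.27°.

39.27°E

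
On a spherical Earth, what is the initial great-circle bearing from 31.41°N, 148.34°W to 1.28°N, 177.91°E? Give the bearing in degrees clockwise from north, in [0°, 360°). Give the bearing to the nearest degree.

Δλ = 177.91 − -148.34 = 326.25°; wrapped into (−180°, 180°]: -33.75°.
θ = atan2( sin Δλ · cos φ₂ , cos φ₁ · sin φ₂ − sin φ₁ · cos φ₂ · cos Δλ )
  = atan2(-0.55543, -0.41415) = -126.710° → normalised to [0°, 360°): 233.290°.

233°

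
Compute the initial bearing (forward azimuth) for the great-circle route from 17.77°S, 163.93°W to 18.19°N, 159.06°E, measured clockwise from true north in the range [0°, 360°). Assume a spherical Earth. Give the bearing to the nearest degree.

Δλ = 159.06 − -163.93 = 322.99°; wrapped into (−180°, 180°]: -37.01°.
θ = atan2( sin Δλ · cos φ₂ , cos φ₁ · sin φ₂ − sin φ₁ · cos φ₂ · cos Δλ )
  = atan2(-0.57187, 0.52881) = -47.241° → normalised to [0°, 360°): 312.759°.

313°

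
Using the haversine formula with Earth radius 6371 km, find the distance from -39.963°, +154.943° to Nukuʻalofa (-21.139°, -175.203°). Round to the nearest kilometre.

3515 km

Δλ = -175.203 − 154.943 = -330.146°; wrapped into (−180°, 180°]: 29.854°.
Δφ = -21.139 − -39.963 = 18.824°.
a = sin²(Δφ/2) + cos φ₁ · cos φ₂ · sin²(Δλ/2) = 0.074177.
c = 2·atan2(√a, √(1−a)) = 0.55168 rad → d = 6371·c ≈ 3514.73 km.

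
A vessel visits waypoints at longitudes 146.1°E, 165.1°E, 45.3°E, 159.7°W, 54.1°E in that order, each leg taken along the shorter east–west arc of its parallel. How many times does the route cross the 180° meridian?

2

Leg 1: +146.1° → +165.1°, shortest Δλ = 19.0° (east) — does not cross 180°.
Leg 2: +165.1° → +45.3°, shortest Δλ = -119.8° (west) — does not cross 180°.
Leg 3: +45.3° → -159.7°, shortest Δλ = 155.0° (east) — crosses 180°.
Leg 4: -159.7° → +54.1°, shortest Δλ = -146.2° (west) — crosses 180°.
Total crossings: 2.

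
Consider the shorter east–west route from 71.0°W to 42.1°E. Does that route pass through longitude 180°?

No

Signed shortest Δλ = ((42.1 − -71.0 + 180) mod 360) − 180 = 113.1°.
Going east by 113.1° from -71.0° reaches +42.1° without touching 180°.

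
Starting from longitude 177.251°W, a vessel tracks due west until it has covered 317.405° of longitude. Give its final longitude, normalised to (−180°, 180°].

Start at -177.251°; shift −317.405° → -494.656°.
-494.656° lies outside (−180°, 180°]; add 360° → -134.656°.

134.656°W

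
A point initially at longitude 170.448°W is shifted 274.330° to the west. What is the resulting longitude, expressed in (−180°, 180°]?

84.778°W

Start at -170.448°; shift −274.330° → -444.778°.
-444.778° lies outside (−180°, 180°]; add 360° → -84.778°.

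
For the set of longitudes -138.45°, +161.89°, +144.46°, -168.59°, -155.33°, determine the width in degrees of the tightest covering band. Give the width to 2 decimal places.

Sort the longitudes: -168.59°, -155.33°, -138.45°, +144.46°, +161.89°.
Eastward gaps between consecutive values (wrapping around): 13.26°, 16.88°, 282.91°, 17.43°, 29.52°.
Largest gap = 282.91° ⇒ minimal covering band is its complement: 360° − 282.91° = 77.09°.
Band runs from +144.46° eastward to -138.45°, crossing the antimeridian.

77.09°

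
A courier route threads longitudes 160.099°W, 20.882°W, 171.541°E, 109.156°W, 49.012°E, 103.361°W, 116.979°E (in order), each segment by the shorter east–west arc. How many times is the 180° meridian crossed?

Leg 1: -160.099° → -20.882°, shortest Δλ = 139.217° (east) — does not cross 180°.
Leg 2: -20.882° → +171.541°, shortest Δλ = -167.577° (west) — crosses 180°.
Leg 3: +171.541° → -109.156°, shortest Δλ = 79.303° (east) — crosses 180°.
Leg 4: -109.156° → +49.012°, shortest Δλ = 158.168° (east) — does not cross 180°.
Leg 5: +49.012° → -103.361°, shortest Δλ = -152.373° (west) — does not cross 180°.
Leg 6: -103.361° → +116.979°, shortest Δλ = -139.66° (west) — crosses 180°.
Total crossings: 3.

3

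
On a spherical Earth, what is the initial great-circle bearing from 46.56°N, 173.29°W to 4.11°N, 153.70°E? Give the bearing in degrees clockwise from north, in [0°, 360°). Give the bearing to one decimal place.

Δλ = 153.70 − -173.29 = 326.99°; wrapped into (−180°, 180°]: -33.01°.
θ = atan2( sin Δλ · cos φ₂ , cos φ₁ · sin φ₂ − sin φ₁ · cos φ₂ · cos Δλ )
  = atan2(-0.54338, -0.55804) = -135.762° → normalised to [0°, 360°): 224.238°.

224.2°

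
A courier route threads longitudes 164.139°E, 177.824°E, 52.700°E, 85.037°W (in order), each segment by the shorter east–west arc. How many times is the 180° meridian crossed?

Leg 1: +164.139° → +177.824°, shortest Δλ = 13.685° (east) — does not cross 180°.
Leg 2: +177.824° → +52.700°, shortest Δλ = -125.124° (west) — does not cross 180°.
Leg 3: +52.700° → -85.037°, shortest Δλ = -137.737° (west) — does not cross 180°.
Total crossings: 0.

0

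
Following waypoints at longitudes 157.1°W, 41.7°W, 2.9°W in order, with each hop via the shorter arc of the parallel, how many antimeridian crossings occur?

0

Leg 1: -157.1° → -41.7°, shortest Δλ = 115.4° (east) — does not cross 180°.
Leg 2: -41.7° → -2.9°, shortest Δλ = 38.8° (east) — does not cross 180°.
Total crossings: 0.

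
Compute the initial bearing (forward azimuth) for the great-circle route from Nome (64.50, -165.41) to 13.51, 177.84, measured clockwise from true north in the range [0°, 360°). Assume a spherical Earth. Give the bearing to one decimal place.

Δλ = 177.84 − -165.41 = 343.25°; wrapped into (−180°, 180°]: -16.75°.
θ = atan2( sin Δλ · cos φ₂ , cos φ₁ · sin φ₂ − sin φ₁ · cos φ₂ · cos Δλ )
  = atan2(-0.28022, -0.73980) = -159.254° → normalised to [0°, 360°): 200.746°.

200.7°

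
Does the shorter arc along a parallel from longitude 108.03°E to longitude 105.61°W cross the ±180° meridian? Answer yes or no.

Naïve |-105.61 − 108.03| = 213.64° > 180°, so the shorter arc goes the other way round — across 180°.
Signed shortest Δλ = ((-105.61 − 108.03 + 180) mod 360) − 180 = 146.36°.
Going east by 146.36° from +108.03° passes through 180° before reaching -105.61°.

Yes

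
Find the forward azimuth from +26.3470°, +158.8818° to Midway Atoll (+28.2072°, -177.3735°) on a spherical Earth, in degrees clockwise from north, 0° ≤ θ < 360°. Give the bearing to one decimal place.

Δλ = -177.3735 − 158.8818 = -336.2553°; wrapped into (−180°, 180°]: 23.7447°.
θ = atan2( sin Δλ · cos φ₂ , cos φ₁ · sin φ₂ − sin φ₁ · cos φ₂ · cos Δλ )
  = atan2(0.35484, 0.06557) = 79.531° → normalised to [0°, 360°): 79.531°.

79.5°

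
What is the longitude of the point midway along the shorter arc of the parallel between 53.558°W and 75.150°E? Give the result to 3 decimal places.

Signed shortest Δλ from -53.558° to +75.150° is +128.708°.
Midpoint longitude = -53.558° + (+128.708°)/2 = -53.558° + 64.354° = +10.796°.

10.796°E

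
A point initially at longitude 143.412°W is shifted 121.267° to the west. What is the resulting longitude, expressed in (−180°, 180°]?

95.321°E

Start at -143.412°; shift −121.267° → -264.679°.
-264.679° lies outside (−180°, 180°]; add 360° → +95.321°.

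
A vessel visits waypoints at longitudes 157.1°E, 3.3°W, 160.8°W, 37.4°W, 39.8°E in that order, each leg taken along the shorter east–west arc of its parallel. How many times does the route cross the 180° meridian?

0

Leg 1: +157.1° → -3.3°, shortest Δλ = -160.4° (west) — does not cross 180°.
Leg 2: -3.3° → -160.8°, shortest Δλ = -157.5° (west) — does not cross 180°.
Leg 3: -160.8° → -37.4°, shortest Δλ = 123.4° (east) — does not cross 180°.
Leg 4: -37.4° → +39.8°, shortest Δλ = 77.2° (east) — does not cross 180°.
Total crossings: 0.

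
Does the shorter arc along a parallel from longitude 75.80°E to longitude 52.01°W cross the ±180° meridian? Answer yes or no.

No

Signed shortest Δλ = ((-52.01 − 75.80 + 180) mod 360) − 180 = -127.81°.
Going west by 127.81° from +75.80° reaches -52.01° without touching 180°.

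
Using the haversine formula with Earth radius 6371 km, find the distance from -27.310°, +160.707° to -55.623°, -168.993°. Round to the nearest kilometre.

Δλ = -168.993 − 160.707 = -329.700°; wrapped into (−180°, 180°]: 30.300°.
Δφ = -55.623 − -27.310 = -28.313°.
a = sin²(Δφ/2) + cos φ₁ · cos φ₂ · sin²(Δλ/2) = 0.094082.
c = 2·atan2(√a, √(1−a)) = 0.62351 rad → d = 6371·c ≈ 3972.37 km.

3972 km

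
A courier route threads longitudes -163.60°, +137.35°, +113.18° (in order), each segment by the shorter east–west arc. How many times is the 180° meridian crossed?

1

Leg 1: -163.60° → +137.35°, shortest Δλ = -59.05° (west) — crosses 180°.
Leg 2: +137.35° → +113.18°, shortest Δλ = -24.17° (west) — does not cross 180°.
Total crossings: 1.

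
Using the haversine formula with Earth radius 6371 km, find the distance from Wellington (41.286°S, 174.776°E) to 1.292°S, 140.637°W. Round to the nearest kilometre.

Δλ = -140.637 − 174.776 = -315.413°; wrapped into (−180°, 180°]: 44.587°.
Δφ = -1.292 − -41.286 = 39.994°.
a = sin²(Δφ/2) + cos φ₁ · cos φ₂ · sin²(Δλ/2) = 0.225052.
c = 2·atan2(√a, √(1−a)) = 0.98856 rad → d = 6371·c ≈ 6298.10 km.

6298 km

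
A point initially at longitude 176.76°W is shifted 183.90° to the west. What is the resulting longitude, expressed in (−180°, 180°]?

Start at -176.76°; shift −183.90° → -360.66°.
-360.66° lies outside (−180°, 180°]; add 360° → -0.66°.

0.66°W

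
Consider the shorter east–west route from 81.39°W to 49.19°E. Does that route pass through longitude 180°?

Signed shortest Δλ = ((49.19 − -81.39 + 180) mod 360) − 180 = 130.58°.
Going east by 130.58° from -81.39° reaches +49.19° without touching 180°.

No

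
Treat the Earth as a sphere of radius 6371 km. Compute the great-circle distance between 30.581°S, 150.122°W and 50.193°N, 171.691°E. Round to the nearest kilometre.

9737 km

Δλ = 171.691 − -150.122 = 321.813°; wrapped into (−180°, 180°]: -38.187°.
Δφ = 50.193 − -30.581 = 80.774°.
a = sin²(Δφ/2) + cos φ₁ · cos φ₂ · sin²(Δλ/2) = 0.478810.
c = 2·atan2(√a, √(1−a)) = 1.52840 rad → d = 6371·c ≈ 9737.46 km.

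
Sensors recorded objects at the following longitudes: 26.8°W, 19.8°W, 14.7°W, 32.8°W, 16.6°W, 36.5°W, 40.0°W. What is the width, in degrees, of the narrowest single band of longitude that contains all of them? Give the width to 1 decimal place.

Sort the longitudes: -40.0°, -36.5°, -32.8°, -26.8°, -19.8°, -16.6°, -14.7°.
Eastward gaps between consecutive values (wrapping around): 3.5°, 3.7°, 6.0°, 7.0°, 3.2°, 1.9°, 334.7°.
Largest gap = 334.7° ⇒ minimal covering band is its complement: 360° − 334.7° = 25.3°.
Band runs from -40.0° eastward to -14.7°.

25.3°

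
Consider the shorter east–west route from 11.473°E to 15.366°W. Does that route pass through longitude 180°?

Signed shortest Δλ = ((-15.366 − 11.473 + 180) mod 360) − 180 = -26.839°.
Going west by 26.839° from +11.473° reaches -15.366° without touching 180°.

No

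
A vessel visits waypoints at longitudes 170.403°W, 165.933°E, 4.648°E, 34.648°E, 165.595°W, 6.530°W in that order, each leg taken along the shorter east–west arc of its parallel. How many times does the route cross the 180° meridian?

Leg 1: -170.403° → +165.933°, shortest Δλ = -23.664° (west) — crosses 180°.
Leg 2: +165.933° → +4.648°, shortest Δλ = -161.285° (west) — does not cross 180°.
Leg 3: +4.648° → +34.648°, shortest Δλ = 30.0° (east) — does not cross 180°.
Leg 4: +34.648° → -165.595°, shortest Δλ = 159.757° (east) — crosses 180°.
Leg 5: -165.595° → -6.530°, shortest Δλ = 159.065° (east) — does not cross 180°.
Total crossings: 2.

2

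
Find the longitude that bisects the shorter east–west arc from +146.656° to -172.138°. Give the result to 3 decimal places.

+167.259°

Signed shortest Δλ from +146.656° to -172.138° is +41.206°.
Midpoint longitude = +146.656° + (+41.206°)/2 = +146.656° + 20.603° = +167.259°.
(The naïve average (+146.656 + -172.138)/2 = -12.741° is on the wrong side of the globe.)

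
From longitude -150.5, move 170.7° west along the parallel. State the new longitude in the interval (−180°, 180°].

+38.8°

Start at -150.5°; shift −170.7° → -321.2°.
-321.2° lies outside (−180°, 180°]; add 360° → +38.8°.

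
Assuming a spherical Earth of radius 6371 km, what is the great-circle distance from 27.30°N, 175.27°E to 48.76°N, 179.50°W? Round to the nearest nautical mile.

1311 nmi

Δλ = -179.50 − 175.27 = -354.77°; wrapped into (−180°, 180°]: 5.23°.
Δφ = 48.76 − 27.30 = 21.46°.
a = sin²(Δφ/2) + cos φ₁ · cos φ₂ · sin²(Δλ/2) = 0.035883.
c = 2·atan2(√a, √(1−a)) = 0.38116 rad → d = 6371·c ≈ 2428.36 km ≈ 1311.21 nmi.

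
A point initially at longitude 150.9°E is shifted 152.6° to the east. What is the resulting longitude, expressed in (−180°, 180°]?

56.5°W

Start at +150.9°; shift +152.6° → +303.5°.
+303.5° lies outside (−180°, 180°]; subtract 360° → -56.5°.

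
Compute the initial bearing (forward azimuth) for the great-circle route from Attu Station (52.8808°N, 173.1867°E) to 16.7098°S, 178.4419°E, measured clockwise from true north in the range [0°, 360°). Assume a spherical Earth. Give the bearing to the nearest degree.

175°

Δλ = 178.4419 − 173.1867 = 5.2552°.
θ = atan2( sin Δλ · cos φ₂ , cos φ₁ · sin φ₂ − sin φ₁ · cos φ₂ · cos Δλ )
  = atan2(0.08772, -0.93401) = 174.634° → normalised to [0°, 360°): 174.634°.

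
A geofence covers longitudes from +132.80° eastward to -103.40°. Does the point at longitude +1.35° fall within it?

Band width going east from +132.80° to -103.40°: ((-103.40 − 132.80) mod 360) = 123.80°.
Offset of +1.35° east of the west edge: ((1.35 − 132.80) mod 360) = 228.55°.
228.55° > 123.80° ⇒ outside.

No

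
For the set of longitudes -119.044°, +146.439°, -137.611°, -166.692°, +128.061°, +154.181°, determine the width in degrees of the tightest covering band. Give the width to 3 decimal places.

Sort the longitudes: -166.692°, -137.611°, -119.044°, +128.061°, +146.439°, +154.181°.
Eastward gaps between consecutive values (wrapping around): 29.081°, 18.567°, 247.105°, 18.378°, 7.742°, 39.127°.
Largest gap = 247.105° ⇒ minimal covering band is its complement: 360° − 247.105° = 112.895°.
Band runs from +128.061° eastward to -119.044°, crossing the antimeridian.

112.895°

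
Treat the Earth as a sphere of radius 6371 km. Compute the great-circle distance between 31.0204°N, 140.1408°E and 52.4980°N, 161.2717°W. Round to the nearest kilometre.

5237 km

Δλ = -161.2717 − 140.1408 = -301.4125°; wrapped into (−180°, 180°]: 58.5875°.
Δφ = 52.4980 − 31.0204 = 21.4776°.
a = sin²(Δφ/2) + cos φ₁ · cos φ₂ · sin²(Δλ/2) = 0.159621.
c = 2·atan2(√a, √(1−a)) = 0.82200 rad → d = 6371·c ≈ 5236.96 km.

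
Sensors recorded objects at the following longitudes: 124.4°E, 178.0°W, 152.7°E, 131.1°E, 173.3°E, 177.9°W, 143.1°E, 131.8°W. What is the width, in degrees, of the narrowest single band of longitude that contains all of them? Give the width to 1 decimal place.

103.8°

Sort the longitudes: -178.0°, -177.9°, -131.8°, +124.4°, +131.1°, +143.1°, +152.7°, +173.3°.
Eastward gaps between consecutive values (wrapping around): 0.1°, 46.1°, 256.2°, 6.7°, 12.0°, 9.6°, 20.6°, 8.7°.
Largest gap = 256.2° ⇒ minimal covering band is its complement: 360° − 256.2° = 103.8°.
Band runs from +124.4° eastward to -131.8°, crossing the antimeridian.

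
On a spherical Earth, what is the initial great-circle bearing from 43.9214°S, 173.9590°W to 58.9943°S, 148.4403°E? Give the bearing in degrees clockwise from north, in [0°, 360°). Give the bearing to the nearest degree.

223°

Δλ = 148.4403 − -173.9590 = 322.3993°; wrapped into (−180°, 180°]: -37.6007°.
θ = atan2( sin Δλ · cos φ₂ , cos φ₁ · sin φ₂ − sin φ₁ · cos φ₂ · cos Δλ )
  = atan2(-0.31431, -0.33427) = -136.763° → normalised to [0°, 360°): 223.237°.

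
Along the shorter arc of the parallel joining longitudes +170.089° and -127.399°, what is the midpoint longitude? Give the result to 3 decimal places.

Signed shortest Δλ from +170.089° to -127.399° is +62.512°.
Midpoint longitude = +170.089° + (+62.512°)/2 = +170.089° + 31.256° = +201.345°.
Normalise into (−180°, 180°]: -158.655°.
(The naïve average (+170.089 + -127.399)/2 = 21.345° is on the wrong side of the globe.)

-158.655°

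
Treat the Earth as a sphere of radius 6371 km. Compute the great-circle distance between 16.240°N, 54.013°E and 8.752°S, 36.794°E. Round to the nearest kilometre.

3364 km

Δλ = 36.794 − 54.013 = -17.219°.
Δφ = -8.752 − 16.240 = -24.992°.
a = sin²(Δφ/2) + cos φ₁ · cos φ₂ · sin²(Δλ/2) = 0.068082.
c = 2·atan2(√a, √(1−a)) = 0.52796 rad → d = 6371·c ≈ 3363.63 km.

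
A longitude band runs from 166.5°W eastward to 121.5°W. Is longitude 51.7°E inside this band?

No

Band width going east from -166.5° to -121.5°: ((-121.5 − -166.5) mod 360) = 45.0°.
Offset of +51.7° east of the west edge: ((51.7 − -166.5) mod 360) = 218.2°.
218.2° > 45.0° ⇒ outside.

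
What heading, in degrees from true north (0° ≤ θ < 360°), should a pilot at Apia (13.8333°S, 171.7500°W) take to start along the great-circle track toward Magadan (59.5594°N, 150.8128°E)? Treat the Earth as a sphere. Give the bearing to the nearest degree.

Δλ = 150.8128 − -171.7500 = 322.5628°; wrapped into (−180°, 180°]: -37.4372°.
θ = atan2( sin Δλ · cos φ₂ , cos φ₁ · sin φ₂ − sin φ₁ · cos φ₂ · cos Δλ )
  = atan2(-0.30799, 0.93333) = -18.262° → normalised to [0°, 360°): 341.738°.

342°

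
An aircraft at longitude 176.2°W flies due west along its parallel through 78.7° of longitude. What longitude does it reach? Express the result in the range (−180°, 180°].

Start at -176.2°; shift −78.7° → -254.9°.
-254.9° lies outside (−180°, 180°]; add 360° → +105.1°.

105.1°E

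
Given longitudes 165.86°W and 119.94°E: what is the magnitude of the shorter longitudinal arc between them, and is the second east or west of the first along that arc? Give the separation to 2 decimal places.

74.20° west

Raw difference: 119.94 − -165.86 = 285.8°.
Normalise into (−180°, 180°]: 285.8° − 360° = -74.2°.
Negative ⇒ the second point lies to the west; separation 74.20°.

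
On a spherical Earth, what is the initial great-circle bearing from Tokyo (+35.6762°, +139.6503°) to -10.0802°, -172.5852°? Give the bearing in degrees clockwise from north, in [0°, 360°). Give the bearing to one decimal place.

125.9°

Δλ = -172.5852 − 139.6503 = -312.2355°; wrapped into (−180°, 180°]: 47.7645°.
θ = atan2( sin Δλ · cos φ₂ , cos φ₁ · sin φ₂ − sin φ₁ · cos φ₂ · cos Δλ )
  = atan2(0.72896, -0.52814) = 125.924° → normalised to [0°, 360°): 125.924°.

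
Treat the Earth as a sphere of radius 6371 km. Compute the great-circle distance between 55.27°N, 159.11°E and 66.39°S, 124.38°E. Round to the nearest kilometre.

Δλ = 124.38 − 159.11 = -34.73°.
Δφ = -66.39 − 55.27 = -121.66°.
a = sin²(Δφ/2) + cos φ₁ · cos φ₂ · sin²(Δλ/2) = 0.782764.
c = 2·atan2(√a, √(1−a)) = 2.17187 rad → d = 6371·c ≈ 13836.98 km.

13837 km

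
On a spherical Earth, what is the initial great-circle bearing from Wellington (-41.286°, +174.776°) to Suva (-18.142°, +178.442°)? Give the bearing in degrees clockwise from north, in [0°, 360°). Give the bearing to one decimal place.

Δλ = 178.442 − 174.776 = 3.666°.
θ = atan2( sin Δλ · cos φ₂ , cos φ₁ · sin φ₂ − sin φ₁ · cos φ₂ · cos Δλ )
  = atan2(0.06076, 0.39176) = 8.816° → normalised to [0°, 360°): 8.816°.

8.8°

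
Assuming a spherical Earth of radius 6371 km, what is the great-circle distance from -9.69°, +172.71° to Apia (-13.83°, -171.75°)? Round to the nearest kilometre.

Δλ = -171.75 − 172.71 = -344.46°; wrapped into (−180°, 180°]: 15.54°.
Δφ = -13.83 − -9.69 = -4.14°.
a = sin²(Δφ/2) + cos φ₁ · cos φ₂ · sin²(Δλ/2) = 0.018800.
c = 2·atan2(√a, √(1−a)) = 0.27509 rad → d = 6371·c ≈ 1752.60 km.

1753 km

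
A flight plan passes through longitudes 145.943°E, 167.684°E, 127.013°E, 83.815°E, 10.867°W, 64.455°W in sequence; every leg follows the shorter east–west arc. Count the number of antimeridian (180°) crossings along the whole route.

Leg 1: +145.943° → +167.684°, shortest Δλ = 21.741° (east) — does not cross 180°.
Leg 2: +167.684° → +127.013°, shortest Δλ = -40.671° (west) — does not cross 180°.
Leg 3: +127.013° → +83.815°, shortest Δλ = -43.198° (west) — does not cross 180°.
Leg 4: +83.815° → -10.867°, shortest Δλ = -94.682° (west) — does not cross 180°.
Leg 5: -10.867° → -64.455°, shortest Δλ = -53.588° (west) — does not cross 180°.
Total crossings: 0.

0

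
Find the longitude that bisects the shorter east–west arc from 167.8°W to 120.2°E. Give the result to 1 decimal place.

Signed shortest Δλ from -167.8° to +120.2° is -72.0°.
Midpoint longitude = -167.8° + (-72.0°)/2 = -167.8° − 36.0° = -203.8°.
Normalise into (−180°, 180°]: +156.2°.
(The naïve average (-167.8 + +120.2)/2 = -23.8° is on the wrong side of the globe.)

156.2°E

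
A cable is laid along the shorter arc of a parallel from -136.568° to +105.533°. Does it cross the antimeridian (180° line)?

Naïve |105.533 − -136.568| = 242.101° > 180°, so the shorter arc goes the other way round — across 180°.
Signed shortest Δλ = ((105.533 − -136.568 + 180) mod 360) − 180 = -117.899°.
Going west by 117.899° from -136.568° passes through 180° before reaching +105.533°.

Yes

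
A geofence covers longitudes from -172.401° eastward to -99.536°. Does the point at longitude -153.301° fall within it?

Yes

Band width going east from -172.401° to -99.536°: ((-99.536 − -172.401) mod 360) = 72.865°.
Offset of -153.301° east of the west edge: ((-153.301 − -172.401) mod 360) = 19.100°.
19.100° ≤ 72.865° ⇒ inside.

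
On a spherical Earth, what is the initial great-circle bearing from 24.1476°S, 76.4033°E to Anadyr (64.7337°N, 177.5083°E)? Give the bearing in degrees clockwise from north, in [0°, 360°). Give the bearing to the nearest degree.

Δλ = 177.5083 − 76.4033 = 101.1050°.
θ = atan2( sin Δλ · cos φ₂ , cos φ₁ · sin φ₂ − sin φ₁ · cos φ₂ · cos Δλ )
  = atan2(0.41883, 0.79157) = 27.884° → normalised to [0°, 360°): 27.884°.

28°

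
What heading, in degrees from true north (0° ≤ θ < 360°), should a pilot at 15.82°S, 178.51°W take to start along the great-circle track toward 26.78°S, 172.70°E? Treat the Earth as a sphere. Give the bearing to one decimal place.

Δλ = 172.70 − -178.51 = 351.21°; wrapped into (−180°, 180°]: -8.79°.
θ = atan2( sin Δλ · cos φ₂ , cos φ₁ · sin φ₂ − sin φ₁ · cos φ₂ · cos Δλ )
  = atan2(-0.13642, -0.19298) = -144.743° → normalised to [0°, 360°): 215.257°.

215.3°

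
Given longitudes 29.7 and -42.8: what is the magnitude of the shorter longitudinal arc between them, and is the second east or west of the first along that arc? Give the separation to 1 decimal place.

72.5° west

Raw difference: -42.8 − 29.7 = -72.5°.
Normalise into (−180°, 180°]: -72.5° stays -72.5°.
Negative ⇒ the second point lies to the west; separation 72.5°.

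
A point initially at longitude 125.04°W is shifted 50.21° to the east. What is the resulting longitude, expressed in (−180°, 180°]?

Start at -125.04°; shift +50.21° → -74.83°.
-74.83° already lies in (−180°, 180°].

74.83°W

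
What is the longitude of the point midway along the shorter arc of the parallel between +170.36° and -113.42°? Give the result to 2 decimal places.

-151.53°

Signed shortest Δλ from +170.36° to -113.42° is +76.22°.
Midpoint longitude = +170.36° + (+76.22°)/2 = +170.36° + 38.11° = +208.47°.
Normalise into (−180°, 180°]: -151.53°.
(The naïve average (+170.36 + -113.42)/2 = 28.47° is on the wrong side of the globe.)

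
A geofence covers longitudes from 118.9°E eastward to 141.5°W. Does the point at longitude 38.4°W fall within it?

No

Band width going east from +118.9° to -141.5°: ((-141.5 − 118.9) mod 360) = 99.6°.
Offset of -38.4° east of the west edge: ((-38.4 − 118.9) mod 360) = 202.7°.
202.7° > 99.6° ⇒ outside.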